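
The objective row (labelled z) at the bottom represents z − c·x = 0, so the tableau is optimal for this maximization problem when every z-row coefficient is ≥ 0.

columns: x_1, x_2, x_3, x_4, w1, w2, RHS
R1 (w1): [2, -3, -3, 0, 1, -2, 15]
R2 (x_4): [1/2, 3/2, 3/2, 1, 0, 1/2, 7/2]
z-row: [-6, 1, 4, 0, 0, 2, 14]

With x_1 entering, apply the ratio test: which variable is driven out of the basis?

x_4

Column x_1 entries and ratios — w1: 15/2 = 15/2; x_4: (7/2)/(1/2) = 7.
Smallest ratio is 7 in the row of x_4, so x_4 leaves.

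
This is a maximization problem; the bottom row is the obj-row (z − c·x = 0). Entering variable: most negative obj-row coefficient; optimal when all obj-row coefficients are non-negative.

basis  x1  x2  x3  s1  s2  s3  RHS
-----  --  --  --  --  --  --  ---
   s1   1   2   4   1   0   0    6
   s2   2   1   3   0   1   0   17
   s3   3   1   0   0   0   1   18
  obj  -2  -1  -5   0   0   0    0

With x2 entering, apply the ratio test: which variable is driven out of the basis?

Column x2 entries and ratios — s1: 6/2 = 3; s2: 17/1 = 17; s3: 18/1 = 18.
Smallest ratio is 3 in the row of s1, so s1 leaves.

s1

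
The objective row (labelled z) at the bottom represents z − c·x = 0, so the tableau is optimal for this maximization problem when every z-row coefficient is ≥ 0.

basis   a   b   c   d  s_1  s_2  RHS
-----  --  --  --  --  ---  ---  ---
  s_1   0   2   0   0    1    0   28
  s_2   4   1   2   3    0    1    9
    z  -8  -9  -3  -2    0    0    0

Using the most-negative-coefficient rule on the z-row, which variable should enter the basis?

Negative z-row entries: a: -8, b: -9, c: -3, d: -2.
The most negative is -9 in column b, so b enters.

b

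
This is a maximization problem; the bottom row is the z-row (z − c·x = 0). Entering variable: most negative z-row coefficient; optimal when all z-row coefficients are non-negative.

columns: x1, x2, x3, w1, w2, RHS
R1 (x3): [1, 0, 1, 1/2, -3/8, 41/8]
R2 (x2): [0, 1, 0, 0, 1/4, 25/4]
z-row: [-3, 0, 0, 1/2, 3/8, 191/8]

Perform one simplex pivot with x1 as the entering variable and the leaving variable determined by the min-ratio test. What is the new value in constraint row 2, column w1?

0

Ratio test on column x1 — row 1: (41/8)/1 = 41/8; row 2: entry 0 ≤ 0. Minimum is 41/8 at row 1 (x3 leaves); pivot element 1.
Divide row 1 by 1; eliminate column x1 from the other rows.
Row 2 update in column w1: 0 − 0·(1/2) = 0.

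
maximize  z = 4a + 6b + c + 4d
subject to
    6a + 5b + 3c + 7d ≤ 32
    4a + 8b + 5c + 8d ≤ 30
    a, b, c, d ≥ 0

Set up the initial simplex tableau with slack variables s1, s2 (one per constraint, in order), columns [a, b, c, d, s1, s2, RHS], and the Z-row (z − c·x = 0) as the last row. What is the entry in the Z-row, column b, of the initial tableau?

The Z-row carries the negated objective coefficients: the b entry is -6.

-6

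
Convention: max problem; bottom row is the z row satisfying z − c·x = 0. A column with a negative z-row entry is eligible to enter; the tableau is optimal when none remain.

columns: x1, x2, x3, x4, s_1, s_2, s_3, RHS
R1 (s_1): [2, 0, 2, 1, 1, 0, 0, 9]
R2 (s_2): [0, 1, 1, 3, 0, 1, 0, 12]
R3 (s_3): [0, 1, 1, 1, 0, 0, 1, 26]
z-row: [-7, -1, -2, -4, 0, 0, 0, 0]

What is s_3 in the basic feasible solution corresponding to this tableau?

26

s_3 is basic (row 3); its value is the RHS of that row, 26.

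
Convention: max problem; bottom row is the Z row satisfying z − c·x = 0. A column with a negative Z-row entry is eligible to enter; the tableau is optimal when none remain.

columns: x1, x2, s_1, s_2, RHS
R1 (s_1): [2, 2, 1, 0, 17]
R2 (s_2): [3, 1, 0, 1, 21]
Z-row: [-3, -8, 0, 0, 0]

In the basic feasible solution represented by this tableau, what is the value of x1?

x1 is not in the basis, so in the current basic feasible solution x1 = 0.

0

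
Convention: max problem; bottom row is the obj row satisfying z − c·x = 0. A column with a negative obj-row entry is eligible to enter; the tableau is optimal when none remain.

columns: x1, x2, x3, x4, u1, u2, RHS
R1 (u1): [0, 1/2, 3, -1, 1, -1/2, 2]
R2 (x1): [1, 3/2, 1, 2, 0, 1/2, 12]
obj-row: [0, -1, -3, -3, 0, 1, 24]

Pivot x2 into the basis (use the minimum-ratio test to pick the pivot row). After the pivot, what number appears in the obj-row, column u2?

Ratio test on column x2 — row 1: 2/(1/2) = 4; row 2: 12/(3/2) = 8. Minimum is 4 at row 1 (u1 leaves); pivot element 1/2.
Divide row 1 by 1/2; eliminate column x2 from the other rows.
obj-row update in column u2: 1 − (-1)·(-1) = 0.

0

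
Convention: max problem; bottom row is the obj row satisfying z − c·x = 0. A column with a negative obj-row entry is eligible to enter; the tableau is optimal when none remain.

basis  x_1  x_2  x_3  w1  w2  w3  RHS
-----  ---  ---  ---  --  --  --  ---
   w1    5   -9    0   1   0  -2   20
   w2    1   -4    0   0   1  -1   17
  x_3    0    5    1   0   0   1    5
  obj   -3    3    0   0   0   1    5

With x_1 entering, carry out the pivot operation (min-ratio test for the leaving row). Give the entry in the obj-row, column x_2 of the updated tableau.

Ratio test on column x_1 — row 1: 20/5 = 4; row 2: 17/1 = 17; row 3: entry 0 ≤ 0. Minimum is 4 at row 1 (w1 leaves); pivot element 5.
Divide row 1 by 5; eliminate column x_1 from the other rows.
obj-row update in column x_2: 3 − (-3)·(-9/5) = -12/5.

-12/5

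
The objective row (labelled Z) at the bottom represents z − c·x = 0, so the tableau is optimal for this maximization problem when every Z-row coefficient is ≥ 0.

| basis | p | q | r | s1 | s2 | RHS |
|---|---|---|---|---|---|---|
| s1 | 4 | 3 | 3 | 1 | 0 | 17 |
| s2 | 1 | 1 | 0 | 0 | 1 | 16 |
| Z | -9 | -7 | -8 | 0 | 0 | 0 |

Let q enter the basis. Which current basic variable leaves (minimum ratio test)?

Column q entries and ratios — s1: 17/3 = 17/3; s2: 16/1 = 16.
Smallest ratio is 17/3 in the row of s1, so s1 leaves.

s1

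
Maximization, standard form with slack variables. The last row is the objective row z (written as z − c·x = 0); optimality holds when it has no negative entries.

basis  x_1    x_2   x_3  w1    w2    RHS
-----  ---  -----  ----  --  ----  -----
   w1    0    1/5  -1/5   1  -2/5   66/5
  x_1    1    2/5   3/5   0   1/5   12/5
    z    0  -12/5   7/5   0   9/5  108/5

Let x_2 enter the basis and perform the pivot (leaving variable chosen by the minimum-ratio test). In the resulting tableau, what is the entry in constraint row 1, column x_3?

-1/2

Ratio test on column x_2 — row 1: (66/5)/(1/5) = 66; row 2: (12/5)/(2/5) = 6. Minimum is 6 at row 2 (x_1 leaves); pivot element 2/5.
Divide row 2 by 2/5; eliminate column x_2 from the other rows.
Row 1 update in column x_3: -1/5 − (1/5)·(3/2) = -1/2.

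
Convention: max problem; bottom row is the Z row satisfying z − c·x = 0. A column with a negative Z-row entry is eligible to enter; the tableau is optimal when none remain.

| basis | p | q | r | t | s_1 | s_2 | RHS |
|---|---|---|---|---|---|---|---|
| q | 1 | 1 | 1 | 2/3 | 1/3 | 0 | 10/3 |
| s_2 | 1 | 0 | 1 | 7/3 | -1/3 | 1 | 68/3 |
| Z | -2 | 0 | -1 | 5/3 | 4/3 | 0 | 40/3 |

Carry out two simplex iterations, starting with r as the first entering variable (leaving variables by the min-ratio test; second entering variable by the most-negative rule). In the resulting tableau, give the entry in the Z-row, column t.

Ratio test on column r — row 1: (10/3)/1 = 10/3; row 2: (68/3)/1 = 68/3. Minimum is 10/3 at row 1 (q leaves); pivot element 1.
Divide row 1 by 1; eliminate column r from the other rows.
Second iteration: most negative Z-row entry is -1 in column p, so p enters.
Ratio test on column p — row 1: (10/3)/1 = 10/3; row 2: entry 0 ≤ 0. Minimum is 10/3 at row 1 (r leaves); pivot element 1.
Divide row 1 by 1; eliminate column p from the other rows.
After both pivots, the entry at the Z-row, column t is 3.

3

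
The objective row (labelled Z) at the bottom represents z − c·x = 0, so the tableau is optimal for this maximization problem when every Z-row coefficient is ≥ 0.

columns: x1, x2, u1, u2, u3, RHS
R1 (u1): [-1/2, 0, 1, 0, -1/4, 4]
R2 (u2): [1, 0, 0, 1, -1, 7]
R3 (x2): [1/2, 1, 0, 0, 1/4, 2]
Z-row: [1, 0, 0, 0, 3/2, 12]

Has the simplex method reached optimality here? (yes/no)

yes

Every Z-row coefficient is ≥ 0, so the tableau is optimal.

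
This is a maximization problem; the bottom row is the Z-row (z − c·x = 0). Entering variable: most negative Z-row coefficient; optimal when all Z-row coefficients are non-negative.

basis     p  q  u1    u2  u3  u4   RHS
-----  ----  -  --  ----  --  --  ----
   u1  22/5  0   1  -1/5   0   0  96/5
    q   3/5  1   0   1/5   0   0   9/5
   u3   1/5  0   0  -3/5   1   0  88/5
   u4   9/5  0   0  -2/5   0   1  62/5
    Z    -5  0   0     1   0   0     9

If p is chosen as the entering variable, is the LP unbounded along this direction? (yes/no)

Column p has positive entries in row(s) 1, 2, 3, 4, so the ratio test bounds it — not unbounded.

no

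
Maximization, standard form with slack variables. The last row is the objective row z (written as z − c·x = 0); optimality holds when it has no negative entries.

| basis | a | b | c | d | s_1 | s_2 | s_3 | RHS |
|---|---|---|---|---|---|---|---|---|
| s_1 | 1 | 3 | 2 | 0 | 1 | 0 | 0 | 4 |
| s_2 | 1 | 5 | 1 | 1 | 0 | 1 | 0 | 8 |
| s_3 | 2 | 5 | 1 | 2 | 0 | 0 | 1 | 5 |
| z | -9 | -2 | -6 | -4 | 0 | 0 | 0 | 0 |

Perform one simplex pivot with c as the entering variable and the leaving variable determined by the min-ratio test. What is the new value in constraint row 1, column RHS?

Ratio test on column c — row 1: 4/2 = 2; row 2: 8/1 = 8; row 3: 5/1 = 5. Minimum is 2 at row 1 (s_1 leaves); pivot element 2.
Divide row 1 by 2; eliminate column c from the other rows.
In the new row 1, the RHS entry is the old entry divided by the pivot: 4/2 = 2.

2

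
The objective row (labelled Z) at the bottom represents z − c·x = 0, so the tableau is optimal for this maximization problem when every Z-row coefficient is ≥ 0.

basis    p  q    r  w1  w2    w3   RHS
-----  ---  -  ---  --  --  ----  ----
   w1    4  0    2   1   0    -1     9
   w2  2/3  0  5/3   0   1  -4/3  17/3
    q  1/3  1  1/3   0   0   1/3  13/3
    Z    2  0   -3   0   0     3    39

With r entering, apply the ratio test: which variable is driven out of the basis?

Column r entries and ratios — w1: 9/2 = 9/2; w2: (17/3)/(5/3) = 17/5; q: (13/3)/(1/3) = 13.
Smallest ratio is 17/5 in the row of w2, so w2 leaves.

w2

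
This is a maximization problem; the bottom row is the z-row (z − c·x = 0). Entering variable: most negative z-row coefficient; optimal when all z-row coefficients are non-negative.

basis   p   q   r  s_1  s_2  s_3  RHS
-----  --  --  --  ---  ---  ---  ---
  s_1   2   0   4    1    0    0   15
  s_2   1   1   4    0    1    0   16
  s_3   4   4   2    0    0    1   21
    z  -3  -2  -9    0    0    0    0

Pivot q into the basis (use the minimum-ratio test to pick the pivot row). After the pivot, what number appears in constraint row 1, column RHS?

15

Ratio test on column q — row 1: entry 0 ≤ 0; row 2: 16/1 = 16; row 3: 21/4 = 21/4. Minimum is 21/4 at row 3 (s_3 leaves); pivot element 4.
Divide row 3 by 4; eliminate column q from the other rows.
Row 1 update in column RHS: 15 − 0·(21/4) = 15.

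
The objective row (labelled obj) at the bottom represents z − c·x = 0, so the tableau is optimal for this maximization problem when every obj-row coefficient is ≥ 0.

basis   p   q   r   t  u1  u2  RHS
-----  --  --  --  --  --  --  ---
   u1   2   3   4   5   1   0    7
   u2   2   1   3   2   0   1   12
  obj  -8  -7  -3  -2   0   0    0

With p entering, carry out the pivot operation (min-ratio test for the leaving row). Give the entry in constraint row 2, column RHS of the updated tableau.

5

Ratio test on column p — row 1: 7/2 = 7/2; row 2: 12/2 = 6. Minimum is 7/2 at row 1 (u1 leaves); pivot element 2.
Divide row 1 by 2; eliminate column p from the other rows.
Row 2 update in column RHS: 12 − 2·(7/2) = 5.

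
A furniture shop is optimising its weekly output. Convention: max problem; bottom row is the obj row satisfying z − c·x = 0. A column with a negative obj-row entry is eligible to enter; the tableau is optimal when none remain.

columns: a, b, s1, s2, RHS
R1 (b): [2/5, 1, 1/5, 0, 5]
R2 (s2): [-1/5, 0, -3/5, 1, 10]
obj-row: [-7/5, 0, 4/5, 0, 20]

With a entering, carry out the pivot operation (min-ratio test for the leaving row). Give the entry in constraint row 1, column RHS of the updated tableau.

25/2

Ratio test on column a — row 1: 5/(2/5) = 25/2; row 2: entry -1/5 ≤ 0. Minimum is 25/2 at row 1 (b leaves); pivot element 2/5.
Divide row 1 by 2/5; eliminate column a from the other rows.
In the new row 1, the RHS entry is the old entry divided by the pivot: 5/(2/5) = 25/2.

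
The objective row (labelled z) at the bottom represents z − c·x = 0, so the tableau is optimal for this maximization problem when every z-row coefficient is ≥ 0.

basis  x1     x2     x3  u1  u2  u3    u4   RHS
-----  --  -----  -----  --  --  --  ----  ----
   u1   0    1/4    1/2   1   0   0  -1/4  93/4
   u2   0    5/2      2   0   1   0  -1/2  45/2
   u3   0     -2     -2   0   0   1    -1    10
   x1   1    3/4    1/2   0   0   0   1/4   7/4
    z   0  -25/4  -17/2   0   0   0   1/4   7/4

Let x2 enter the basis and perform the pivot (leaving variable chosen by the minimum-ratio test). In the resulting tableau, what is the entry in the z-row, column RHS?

Ratio test on column x2 — row 1: (93/4)/(1/4) = 93; row 2: (45/2)/(5/2) = 9; row 3: entry -2 ≤ 0; row 4: (7/4)/(3/4) = 7/3. Minimum is 7/3 at row 4 (x1 leaves); pivot element 3/4.
Divide row 4 by 3/4; eliminate column x2 from the other rows.
z-row update in column RHS: 7/4 − (-25/4)·(7/3) = 49/3.

49/3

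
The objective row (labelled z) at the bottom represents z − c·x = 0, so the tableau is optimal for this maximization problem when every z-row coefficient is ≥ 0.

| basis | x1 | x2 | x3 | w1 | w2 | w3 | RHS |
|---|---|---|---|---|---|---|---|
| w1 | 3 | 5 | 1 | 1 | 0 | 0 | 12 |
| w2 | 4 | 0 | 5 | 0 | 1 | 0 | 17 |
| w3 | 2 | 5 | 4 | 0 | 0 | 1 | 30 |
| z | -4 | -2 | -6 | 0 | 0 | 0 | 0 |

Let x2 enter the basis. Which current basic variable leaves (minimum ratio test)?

Column x2 entries and ratios — w1: 12/5 = 12/5; w2: 0 ≤ 0, skip; w3: 30/5 = 6.
Smallest ratio is 12/5 in the row of w1, so w1 leaves.

w1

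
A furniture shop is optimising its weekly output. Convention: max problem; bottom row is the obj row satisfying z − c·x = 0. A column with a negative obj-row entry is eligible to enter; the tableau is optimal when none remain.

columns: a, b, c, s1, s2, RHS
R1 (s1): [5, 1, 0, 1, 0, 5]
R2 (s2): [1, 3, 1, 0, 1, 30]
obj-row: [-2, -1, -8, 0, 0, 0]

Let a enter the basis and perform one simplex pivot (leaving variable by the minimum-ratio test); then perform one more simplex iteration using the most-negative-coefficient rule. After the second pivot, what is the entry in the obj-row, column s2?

Ratio test on column a — row 1: 5/5 = 1; row 2: 30/1 = 30. Minimum is 1 at row 1 (s1 leaves); pivot element 5.
Divide row 1 by 5; eliminate column a from the other rows.
Second iteration: most negative obj-row entry is -8 in column c, so c enters.
Ratio test on column c — row 1: entry 0 ≤ 0; row 2: 29/1 = 29. Minimum is 29 at row 2 (s2 leaves); pivot element 1.
Divide row 2 by 1; eliminate column c from the other rows.
After both pivots, the entry at the obj-row, column s2 is 8.

8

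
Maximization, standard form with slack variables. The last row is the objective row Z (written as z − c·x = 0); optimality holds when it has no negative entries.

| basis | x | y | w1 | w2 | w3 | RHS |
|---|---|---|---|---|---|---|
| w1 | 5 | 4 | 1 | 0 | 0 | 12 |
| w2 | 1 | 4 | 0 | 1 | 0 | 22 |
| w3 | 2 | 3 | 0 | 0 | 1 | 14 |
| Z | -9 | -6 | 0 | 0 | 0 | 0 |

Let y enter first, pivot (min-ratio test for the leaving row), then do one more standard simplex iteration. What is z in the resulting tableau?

Ratio test on column y — row 1: 12/4 = 3; row 2: 22/4 = 11/2; row 3: 14/3 = 14/3. Minimum is 3 at row 1 (w1 leaves); pivot element 4.
Pivot on row 1; the Z-row RHS becomes 0 − (-6)·3 = 18.
Next entering variable (most negative Z-row entry -3/2): x.
Ratio test on column x — row 1: 3/(5/4) = 12/5; row 2: entry -4 ≤ 0; row 3: entry -7/4 ≤ 0. Minimum is 12/5 at row 1 (y leaves); pivot element 5/4.
After the second pivot the Z-row RHS is 18 − (-3/2)·(12/5) = 108/5.

108/5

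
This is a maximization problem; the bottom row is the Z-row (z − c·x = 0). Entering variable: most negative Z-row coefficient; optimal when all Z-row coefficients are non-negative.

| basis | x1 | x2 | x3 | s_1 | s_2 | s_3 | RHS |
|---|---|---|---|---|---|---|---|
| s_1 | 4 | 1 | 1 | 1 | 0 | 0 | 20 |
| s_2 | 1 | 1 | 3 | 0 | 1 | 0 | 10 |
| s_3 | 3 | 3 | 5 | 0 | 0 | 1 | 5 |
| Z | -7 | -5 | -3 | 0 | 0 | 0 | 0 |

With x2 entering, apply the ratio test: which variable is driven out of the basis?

s_3

Column x2 entries and ratios — s_1: 20/1 = 20; s_2: 10/1 = 10; s_3: 5/3 = 5/3.
Smallest ratio is 5/3 in the row of s_3, so s_3 leaves.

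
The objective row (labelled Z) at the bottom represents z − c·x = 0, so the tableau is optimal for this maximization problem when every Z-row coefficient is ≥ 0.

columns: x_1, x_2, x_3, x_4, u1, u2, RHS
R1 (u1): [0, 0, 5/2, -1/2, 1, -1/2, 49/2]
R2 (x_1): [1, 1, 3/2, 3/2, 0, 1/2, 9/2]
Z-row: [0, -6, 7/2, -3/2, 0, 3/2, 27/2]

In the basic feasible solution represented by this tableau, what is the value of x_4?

x_4 is not in the basis, so in the current basic feasible solution x_4 = 0.

0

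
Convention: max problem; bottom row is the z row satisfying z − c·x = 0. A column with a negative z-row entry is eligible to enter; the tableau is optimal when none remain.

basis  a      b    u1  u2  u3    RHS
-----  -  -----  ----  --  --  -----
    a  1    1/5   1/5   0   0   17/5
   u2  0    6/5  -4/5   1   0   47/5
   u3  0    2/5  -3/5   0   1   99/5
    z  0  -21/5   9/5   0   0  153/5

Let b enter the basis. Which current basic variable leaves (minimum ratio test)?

u2

Column b entries and ratios — a: (17/5)/(1/5) = 17; u2: (47/5)/(6/5) = 47/6; u3: (99/5)/(2/5) = 99/2.
Smallest ratio is 47/6 in the row of u2, so u2 leaves.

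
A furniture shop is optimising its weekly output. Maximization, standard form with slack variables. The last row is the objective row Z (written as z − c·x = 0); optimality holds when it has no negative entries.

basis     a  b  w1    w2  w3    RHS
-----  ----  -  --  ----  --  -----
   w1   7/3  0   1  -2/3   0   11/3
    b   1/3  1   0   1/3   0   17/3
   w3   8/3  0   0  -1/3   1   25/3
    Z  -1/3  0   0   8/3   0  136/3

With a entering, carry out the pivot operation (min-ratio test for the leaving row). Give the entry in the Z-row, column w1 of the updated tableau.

Ratio test on column a — row 1: (11/3)/(7/3) = 11/7; row 2: (17/3)/(1/3) = 17; row 3: (25/3)/(8/3) = 25/8. Minimum is 11/7 at row 1 (w1 leaves); pivot element 7/3.
Divide row 1 by 7/3; eliminate column a from the other rows.
Z-row update in column w1: 0 − (-1/3)·(3/7) = 1/7.

1/7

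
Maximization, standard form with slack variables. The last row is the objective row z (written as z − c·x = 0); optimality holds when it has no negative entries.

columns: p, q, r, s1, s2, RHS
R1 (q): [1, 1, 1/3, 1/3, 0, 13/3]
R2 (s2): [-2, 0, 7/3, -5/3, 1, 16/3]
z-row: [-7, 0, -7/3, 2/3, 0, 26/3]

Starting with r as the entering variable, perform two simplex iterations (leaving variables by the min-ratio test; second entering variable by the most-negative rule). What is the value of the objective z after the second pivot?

39

Ratio test on column r — row 1: (13/3)/(1/3) = 13; row 2: (16/3)/(7/3) = 16/7. Minimum is 16/7 at row 2 (s2 leaves); pivot element 7/3.
Pivot on row 2; the z-row RHS becomes 26/3 − (-7/3)·(16/7) = 14.
Next entering variable (most negative z-row entry -9): p.
Ratio test on column p — row 1: (25/7)/(9/7) = 25/9; row 2: entry -6/7 ≤ 0. Minimum is 25/9 at row 1 (q leaves); pivot element 9/7.
After the second pivot the z-row RHS is 14 − (-9)·(25/9) = 39.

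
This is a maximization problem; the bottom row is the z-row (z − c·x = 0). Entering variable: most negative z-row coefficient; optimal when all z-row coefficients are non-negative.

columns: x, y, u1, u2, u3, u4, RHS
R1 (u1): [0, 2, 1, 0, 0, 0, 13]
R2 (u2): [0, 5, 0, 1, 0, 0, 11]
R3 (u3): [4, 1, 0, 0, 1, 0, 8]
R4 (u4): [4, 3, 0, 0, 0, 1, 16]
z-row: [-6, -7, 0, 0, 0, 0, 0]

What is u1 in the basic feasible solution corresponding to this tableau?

13

u1 is basic (row 1); its value is the RHS of that row, 13.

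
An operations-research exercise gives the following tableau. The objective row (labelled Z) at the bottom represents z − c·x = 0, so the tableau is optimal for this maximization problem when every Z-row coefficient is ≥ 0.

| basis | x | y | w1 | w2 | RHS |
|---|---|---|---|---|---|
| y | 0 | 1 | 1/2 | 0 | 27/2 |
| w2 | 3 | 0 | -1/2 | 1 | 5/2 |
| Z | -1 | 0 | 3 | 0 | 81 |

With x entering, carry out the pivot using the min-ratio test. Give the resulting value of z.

491/6

Ratio test on column x — row 1: entry 0 ≤ 0; row 2: (5/2)/3 = 5/6. Minimum is 5/6 at row 2 (w2 leaves); pivot element 3.
Pivot on row 2; the Z-row RHS becomes 81 − (-1)·(5/6) = 491/6.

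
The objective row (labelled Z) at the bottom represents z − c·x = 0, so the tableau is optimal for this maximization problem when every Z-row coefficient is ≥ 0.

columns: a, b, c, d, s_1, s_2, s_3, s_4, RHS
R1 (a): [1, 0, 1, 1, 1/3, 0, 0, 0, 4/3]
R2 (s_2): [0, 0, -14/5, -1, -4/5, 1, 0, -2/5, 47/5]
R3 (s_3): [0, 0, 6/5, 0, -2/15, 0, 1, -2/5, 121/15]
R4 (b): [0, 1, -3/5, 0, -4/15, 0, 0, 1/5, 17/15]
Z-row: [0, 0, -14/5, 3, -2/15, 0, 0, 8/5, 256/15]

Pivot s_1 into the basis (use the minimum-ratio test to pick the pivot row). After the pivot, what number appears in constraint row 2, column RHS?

Ratio test on column s_1 — row 1: (4/3)/(1/3) = 4; row 2: entry -4/5 ≤ 0; row 3: entry -2/15 ≤ 0; row 4: entry -4/15 ≤ 0. Minimum is 4 at row 1 (a leaves); pivot element 1/3.
Divide row 1 by 1/3; eliminate column s_1 from the other rows.
Row 2 update in column RHS: 47/5 − (-4/5)·4 = 63/5.

63/5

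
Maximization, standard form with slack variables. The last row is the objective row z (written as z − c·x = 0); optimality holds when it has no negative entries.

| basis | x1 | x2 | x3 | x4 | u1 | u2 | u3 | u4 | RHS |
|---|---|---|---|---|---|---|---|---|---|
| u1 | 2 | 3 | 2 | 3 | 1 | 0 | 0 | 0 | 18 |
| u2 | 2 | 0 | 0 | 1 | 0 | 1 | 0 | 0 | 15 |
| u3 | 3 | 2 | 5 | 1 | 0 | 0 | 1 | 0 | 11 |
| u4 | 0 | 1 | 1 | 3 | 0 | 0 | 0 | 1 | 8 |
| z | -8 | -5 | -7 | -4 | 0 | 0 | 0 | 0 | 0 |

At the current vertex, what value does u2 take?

15

u2 is basic (row 2); its value is the RHS of that row, 15.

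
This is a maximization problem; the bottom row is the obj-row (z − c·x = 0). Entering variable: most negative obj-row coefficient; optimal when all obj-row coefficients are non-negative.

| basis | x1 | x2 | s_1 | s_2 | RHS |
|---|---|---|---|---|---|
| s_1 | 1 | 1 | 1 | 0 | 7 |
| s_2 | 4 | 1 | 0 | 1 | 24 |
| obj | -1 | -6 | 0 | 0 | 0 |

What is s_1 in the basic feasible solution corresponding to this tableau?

7

s_1 is basic (row 1); its value is the RHS of that row, 7.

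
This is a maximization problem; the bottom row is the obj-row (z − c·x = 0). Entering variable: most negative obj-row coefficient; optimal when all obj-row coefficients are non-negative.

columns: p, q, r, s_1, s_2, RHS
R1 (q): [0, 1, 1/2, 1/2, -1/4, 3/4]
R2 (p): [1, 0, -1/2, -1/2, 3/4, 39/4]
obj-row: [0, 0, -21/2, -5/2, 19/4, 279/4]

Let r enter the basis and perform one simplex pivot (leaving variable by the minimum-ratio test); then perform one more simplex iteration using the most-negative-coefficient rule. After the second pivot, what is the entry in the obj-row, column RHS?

96

Ratio test on column r — row 1: (3/4)/(1/2) = 3/2; row 2: entry -1/2 ≤ 0. Minimum is 3/2 at row 1 (q leaves); pivot element 1/2.
Divide row 1 by 1/2; eliminate column r from the other rows.
Second iteration: most negative obj-row entry is -1/2 in column s_2, so s_2 enters.
Ratio test on column s_2 — row 1: entry -1/2 ≤ 0; row 2: (21/2)/(1/2) = 21. Minimum is 21 at row 2 (p leaves); pivot element 1/2.
Divide row 2 by 1/2; eliminate column s_2 from the other rows.
After both pivots, the entry at the obj-row, column RHS is 96.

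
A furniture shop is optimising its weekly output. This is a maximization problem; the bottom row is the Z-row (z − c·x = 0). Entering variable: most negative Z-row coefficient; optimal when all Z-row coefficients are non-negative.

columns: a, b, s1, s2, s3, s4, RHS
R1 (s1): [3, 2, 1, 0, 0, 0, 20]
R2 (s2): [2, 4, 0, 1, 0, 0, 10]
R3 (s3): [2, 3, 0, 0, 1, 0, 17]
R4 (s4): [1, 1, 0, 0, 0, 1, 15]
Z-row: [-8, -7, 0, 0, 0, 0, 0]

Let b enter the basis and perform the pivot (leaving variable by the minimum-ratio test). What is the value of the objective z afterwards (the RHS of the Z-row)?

Ratio test on column b — row 1: 20/2 = 10; row 2: 10/4 = 5/2; row 3: 17/3 = 17/3; row 4: 15/1 = 15. Minimum is 5/2 at row 2 (s2 leaves); pivot element 4.
Pivot on row 2; the Z-row RHS becomes 0 − (-7)·(5/2) = 35/2.

35/2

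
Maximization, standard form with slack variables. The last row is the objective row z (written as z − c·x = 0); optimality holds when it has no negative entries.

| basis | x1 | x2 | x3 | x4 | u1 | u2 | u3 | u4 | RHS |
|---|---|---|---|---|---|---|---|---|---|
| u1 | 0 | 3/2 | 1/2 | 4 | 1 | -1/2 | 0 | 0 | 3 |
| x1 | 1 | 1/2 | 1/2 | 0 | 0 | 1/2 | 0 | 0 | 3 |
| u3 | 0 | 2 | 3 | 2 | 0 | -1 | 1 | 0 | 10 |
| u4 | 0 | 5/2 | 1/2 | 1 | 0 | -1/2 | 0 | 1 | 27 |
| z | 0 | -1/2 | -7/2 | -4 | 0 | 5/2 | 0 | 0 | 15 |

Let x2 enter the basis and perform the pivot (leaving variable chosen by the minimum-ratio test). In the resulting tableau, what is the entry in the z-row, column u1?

Ratio test on column x2 — row 1: 3/(3/2) = 2; row 2: 3/(1/2) = 6; row 3: 10/2 = 5; row 4: 27/(5/2) = 54/5. Minimum is 2 at row 1 (u1 leaves); pivot element 3/2.
Divide row 1 by 3/2; eliminate column x2 from the other rows.
z-row update in column u1: 0 − (-1/2)·(2/3) = 1/3.

1/3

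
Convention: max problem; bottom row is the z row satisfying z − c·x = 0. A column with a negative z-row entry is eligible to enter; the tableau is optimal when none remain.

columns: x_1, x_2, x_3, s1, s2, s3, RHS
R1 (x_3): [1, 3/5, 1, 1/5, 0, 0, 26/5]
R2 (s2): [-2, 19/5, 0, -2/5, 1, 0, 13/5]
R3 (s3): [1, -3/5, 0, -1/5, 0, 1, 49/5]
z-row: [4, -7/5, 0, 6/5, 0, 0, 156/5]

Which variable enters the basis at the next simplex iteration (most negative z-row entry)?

x_2

Negative z-row entries: x_2: -7/5.
The most negative is -7/5 in column x_2, so x_2 enters.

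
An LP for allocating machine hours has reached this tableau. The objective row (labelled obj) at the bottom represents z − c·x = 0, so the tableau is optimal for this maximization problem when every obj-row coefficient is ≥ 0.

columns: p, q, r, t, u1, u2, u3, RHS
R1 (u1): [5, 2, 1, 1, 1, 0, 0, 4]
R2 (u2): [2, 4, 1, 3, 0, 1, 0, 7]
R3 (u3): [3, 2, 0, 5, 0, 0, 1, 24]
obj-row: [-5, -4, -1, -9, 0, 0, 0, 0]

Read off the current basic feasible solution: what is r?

0

r is not in the basis, so in the current basic feasible solution r = 0.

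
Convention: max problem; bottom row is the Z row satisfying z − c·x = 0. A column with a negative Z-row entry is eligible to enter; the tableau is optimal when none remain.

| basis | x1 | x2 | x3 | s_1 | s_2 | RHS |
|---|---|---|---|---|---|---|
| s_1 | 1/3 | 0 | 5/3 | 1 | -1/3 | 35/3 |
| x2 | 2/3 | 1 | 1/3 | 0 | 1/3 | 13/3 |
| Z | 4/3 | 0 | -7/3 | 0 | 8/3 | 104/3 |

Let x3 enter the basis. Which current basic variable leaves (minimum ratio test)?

Column x3 entries and ratios — s_1: (35/3)/(5/3) = 7; x2: (13/3)/(1/3) = 13.
Smallest ratio is 7 in the row of s_1, so s_1 leaves.

s_1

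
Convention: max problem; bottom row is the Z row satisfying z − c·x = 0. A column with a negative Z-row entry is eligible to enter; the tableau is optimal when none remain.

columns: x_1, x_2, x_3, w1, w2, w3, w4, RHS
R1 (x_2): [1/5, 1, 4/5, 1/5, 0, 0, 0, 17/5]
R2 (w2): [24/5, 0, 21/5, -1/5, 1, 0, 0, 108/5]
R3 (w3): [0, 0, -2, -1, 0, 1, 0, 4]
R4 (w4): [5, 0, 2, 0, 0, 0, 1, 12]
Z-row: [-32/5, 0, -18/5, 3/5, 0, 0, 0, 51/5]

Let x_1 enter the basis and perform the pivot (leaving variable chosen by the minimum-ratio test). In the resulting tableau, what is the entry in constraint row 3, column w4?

Ratio test on column x_1 — row 1: (17/5)/(1/5) = 17; row 2: (108/5)/(24/5) = 9/2; row 3: entry 0 ≤ 0; row 4: 12/5 = 12/5. Minimum is 12/5 at row 4 (w4 leaves); pivot element 5.
Divide row 4 by 5; eliminate column x_1 from the other rows.
Row 3 update in column w4: 0 − 0·(1/5) = 0.

0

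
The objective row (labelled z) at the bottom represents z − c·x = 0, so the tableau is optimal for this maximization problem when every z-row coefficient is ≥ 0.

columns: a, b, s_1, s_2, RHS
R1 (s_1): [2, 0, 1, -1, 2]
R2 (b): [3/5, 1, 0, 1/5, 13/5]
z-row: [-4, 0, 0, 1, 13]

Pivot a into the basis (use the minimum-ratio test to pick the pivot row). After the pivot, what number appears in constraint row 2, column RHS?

2

Ratio test on column a — row 1: 2/2 = 1; row 2: (13/5)/(3/5) = 13/3. Minimum is 1 at row 1 (s_1 leaves); pivot element 2.
Divide row 1 by 2; eliminate column a from the other rows.
Row 2 update in column RHS: 13/5 − (3/5)·1 = 2.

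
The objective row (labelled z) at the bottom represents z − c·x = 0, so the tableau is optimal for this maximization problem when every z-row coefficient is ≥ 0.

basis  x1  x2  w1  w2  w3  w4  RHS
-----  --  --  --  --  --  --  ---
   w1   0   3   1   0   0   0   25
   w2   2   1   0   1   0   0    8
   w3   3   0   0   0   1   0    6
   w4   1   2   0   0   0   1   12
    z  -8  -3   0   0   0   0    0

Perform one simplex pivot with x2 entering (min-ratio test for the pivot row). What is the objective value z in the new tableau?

Ratio test on column x2 — row 1: 25/3 = 25/3; row 2: 8/1 = 8; row 3: entry 0 ≤ 0; row 4: 12/2 = 6. Minimum is 6 at row 4 (w4 leaves); pivot element 2.
Pivot on row 4; the z-row RHS becomes 0 − (-3)·6 = 18.

18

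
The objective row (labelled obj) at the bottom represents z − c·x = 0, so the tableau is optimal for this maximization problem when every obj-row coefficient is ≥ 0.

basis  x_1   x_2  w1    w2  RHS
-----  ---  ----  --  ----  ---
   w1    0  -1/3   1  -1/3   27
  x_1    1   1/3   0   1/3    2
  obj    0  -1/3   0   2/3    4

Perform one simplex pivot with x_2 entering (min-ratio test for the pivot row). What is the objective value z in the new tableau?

Ratio test on column x_2 — row 1: entry -1/3 ≤ 0; row 2: 2/(1/3) = 6. Minimum is 6 at row 2 (x_1 leaves); pivot element 1/3.
Pivot on row 2; the obj-row RHS becomes 4 − (-1/3)·6 = 6.

6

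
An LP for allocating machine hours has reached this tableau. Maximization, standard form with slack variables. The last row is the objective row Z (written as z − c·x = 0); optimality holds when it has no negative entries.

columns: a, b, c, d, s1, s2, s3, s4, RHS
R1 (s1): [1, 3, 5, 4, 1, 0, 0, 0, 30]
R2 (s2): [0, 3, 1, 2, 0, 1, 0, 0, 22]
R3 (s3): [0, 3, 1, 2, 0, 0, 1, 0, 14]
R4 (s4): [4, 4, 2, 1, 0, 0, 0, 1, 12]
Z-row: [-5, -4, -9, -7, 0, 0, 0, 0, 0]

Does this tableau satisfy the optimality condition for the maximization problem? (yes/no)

The Z-row has a negative entry -9 in column c, so it is not optimal.

no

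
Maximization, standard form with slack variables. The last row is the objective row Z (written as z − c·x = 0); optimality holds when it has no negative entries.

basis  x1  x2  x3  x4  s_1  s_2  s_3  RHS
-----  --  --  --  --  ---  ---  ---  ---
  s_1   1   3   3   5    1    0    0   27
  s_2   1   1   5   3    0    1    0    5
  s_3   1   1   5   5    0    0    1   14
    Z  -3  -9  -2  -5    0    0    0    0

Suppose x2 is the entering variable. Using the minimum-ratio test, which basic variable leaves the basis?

Column x2 entries and ratios — s_1: 27/3 = 9; s_2: 5/1 = 5; s_3: 14/1 = 14.
Smallest ratio is 5 in the row of s_2, so s_2 leaves.

s_2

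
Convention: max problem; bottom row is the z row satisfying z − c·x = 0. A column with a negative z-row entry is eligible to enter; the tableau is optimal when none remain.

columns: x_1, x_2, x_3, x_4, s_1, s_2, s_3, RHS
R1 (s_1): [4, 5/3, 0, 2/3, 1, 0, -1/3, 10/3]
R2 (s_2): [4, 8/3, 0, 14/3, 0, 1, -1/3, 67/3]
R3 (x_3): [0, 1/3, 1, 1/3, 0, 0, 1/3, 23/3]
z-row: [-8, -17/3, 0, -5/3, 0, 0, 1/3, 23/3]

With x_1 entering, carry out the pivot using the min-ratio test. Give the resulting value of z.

Ratio test on column x_1 — row 1: (10/3)/4 = 5/6; row 2: (67/3)/4 = 67/12; row 3: entry 0 ≤ 0. Minimum is 5/6 at row 1 (s_1 leaves); pivot element 4.
Pivot on row 1; the z-row RHS becomes 23/3 − (-8)·(5/6) = 43/3.

43/3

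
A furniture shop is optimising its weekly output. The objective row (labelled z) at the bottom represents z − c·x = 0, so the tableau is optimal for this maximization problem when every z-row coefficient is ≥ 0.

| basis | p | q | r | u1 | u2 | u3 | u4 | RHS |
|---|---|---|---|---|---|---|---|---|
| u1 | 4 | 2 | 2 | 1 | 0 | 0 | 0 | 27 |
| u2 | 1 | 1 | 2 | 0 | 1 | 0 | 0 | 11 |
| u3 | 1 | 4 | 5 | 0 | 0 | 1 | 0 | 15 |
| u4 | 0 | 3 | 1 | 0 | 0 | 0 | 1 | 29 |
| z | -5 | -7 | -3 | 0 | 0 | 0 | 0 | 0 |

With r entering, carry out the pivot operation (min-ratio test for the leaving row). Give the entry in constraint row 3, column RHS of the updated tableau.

3

Ratio test on column r — row 1: 27/2 = 27/2; row 2: 11/2 = 11/2; row 3: 15/5 = 3; row 4: 29/1 = 29. Minimum is 3 at row 3 (u3 leaves); pivot element 5.
Divide row 3 by 5; eliminate column r from the other rows.
In the new row 3, the RHS entry is the old entry divided by the pivot: 15/5 = 3.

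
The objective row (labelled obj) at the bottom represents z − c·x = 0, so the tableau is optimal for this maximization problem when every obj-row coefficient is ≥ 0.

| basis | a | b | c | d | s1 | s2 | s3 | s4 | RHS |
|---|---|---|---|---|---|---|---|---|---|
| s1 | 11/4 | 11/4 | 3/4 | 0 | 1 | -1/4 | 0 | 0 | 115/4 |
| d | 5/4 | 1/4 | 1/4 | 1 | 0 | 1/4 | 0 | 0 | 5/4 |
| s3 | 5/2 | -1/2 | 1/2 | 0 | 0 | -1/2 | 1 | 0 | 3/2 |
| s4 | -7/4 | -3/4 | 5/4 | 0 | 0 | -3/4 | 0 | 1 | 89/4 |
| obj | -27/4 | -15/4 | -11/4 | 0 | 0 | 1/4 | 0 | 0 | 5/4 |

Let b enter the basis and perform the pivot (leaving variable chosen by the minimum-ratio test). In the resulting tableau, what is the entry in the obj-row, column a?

12

Ratio test on column b — row 1: (115/4)/(11/4) = 115/11; row 2: (5/4)/(1/4) = 5; row 3: entry -1/2 ≤ 0; row 4: entry -3/4 ≤ 0. Minimum is 5 at row 2 (d leaves); pivot element 1/4.
Divide row 2 by 1/4; eliminate column b from the other rows.
obj-row update in column a: -27/4 − (-15/4)·5 = 12.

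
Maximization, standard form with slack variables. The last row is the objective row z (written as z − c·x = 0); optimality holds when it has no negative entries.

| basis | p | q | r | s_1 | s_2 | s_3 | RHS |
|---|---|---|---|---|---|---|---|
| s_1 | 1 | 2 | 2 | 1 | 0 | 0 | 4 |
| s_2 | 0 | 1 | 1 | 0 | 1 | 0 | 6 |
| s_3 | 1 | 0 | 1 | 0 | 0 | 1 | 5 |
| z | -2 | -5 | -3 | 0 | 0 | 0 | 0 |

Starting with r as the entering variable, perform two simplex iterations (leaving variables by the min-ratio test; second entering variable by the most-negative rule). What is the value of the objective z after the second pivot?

Ratio test on column r — row 1: 4/2 = 2; row 2: 6/1 = 6; row 3: 5/1 = 5. Minimum is 2 at row 1 (s_1 leaves); pivot element 2.
Pivot on row 1; the z-row RHS becomes 0 − (-3)·2 = 6.
Next entering variable (most negative z-row entry -2): q.
Ratio test on column q — row 1: 2/1 = 2; row 2: entry 0 ≤ 0; row 3: entry -1 ≤ 0. Minimum is 2 at row 1 (r leaves); pivot element 1.
After the second pivot the z-row RHS is 6 − (-2)·2 = 10.

10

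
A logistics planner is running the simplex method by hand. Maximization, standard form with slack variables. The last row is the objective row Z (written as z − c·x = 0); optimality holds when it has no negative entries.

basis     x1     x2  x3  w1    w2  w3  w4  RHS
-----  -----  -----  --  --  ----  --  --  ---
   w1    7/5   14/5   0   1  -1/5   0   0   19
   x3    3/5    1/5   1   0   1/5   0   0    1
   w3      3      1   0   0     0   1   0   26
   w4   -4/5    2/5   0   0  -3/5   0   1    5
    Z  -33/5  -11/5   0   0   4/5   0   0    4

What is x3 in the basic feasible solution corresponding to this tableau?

1

x3 is basic (row 2); its value is the RHS of that row, 1.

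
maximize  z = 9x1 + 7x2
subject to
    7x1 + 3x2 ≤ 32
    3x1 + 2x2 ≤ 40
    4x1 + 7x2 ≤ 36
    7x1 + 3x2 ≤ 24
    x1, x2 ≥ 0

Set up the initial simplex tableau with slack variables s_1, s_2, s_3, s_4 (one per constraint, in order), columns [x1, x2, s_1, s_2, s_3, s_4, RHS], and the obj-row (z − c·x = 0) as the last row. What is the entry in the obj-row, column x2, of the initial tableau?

The obj-row carries the negated objective coefficients: the x2 entry is -7.

-7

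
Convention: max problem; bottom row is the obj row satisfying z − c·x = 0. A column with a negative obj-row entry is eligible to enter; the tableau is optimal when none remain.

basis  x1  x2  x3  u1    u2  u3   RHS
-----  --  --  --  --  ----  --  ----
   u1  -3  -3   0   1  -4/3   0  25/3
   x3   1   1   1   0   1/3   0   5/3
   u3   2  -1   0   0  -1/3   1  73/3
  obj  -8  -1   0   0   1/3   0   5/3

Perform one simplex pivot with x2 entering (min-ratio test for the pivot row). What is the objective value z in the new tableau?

10/3

Ratio test on column x2 — row 1: entry -3 ≤ 0; row 2: (5/3)/1 = 5/3; row 3: entry -1 ≤ 0. Minimum is 5/3 at row 2 (x3 leaves); pivot element 1.
Pivot on row 2; the obj-row RHS becomes 5/3 − (-1)·(5/3) = 10/3.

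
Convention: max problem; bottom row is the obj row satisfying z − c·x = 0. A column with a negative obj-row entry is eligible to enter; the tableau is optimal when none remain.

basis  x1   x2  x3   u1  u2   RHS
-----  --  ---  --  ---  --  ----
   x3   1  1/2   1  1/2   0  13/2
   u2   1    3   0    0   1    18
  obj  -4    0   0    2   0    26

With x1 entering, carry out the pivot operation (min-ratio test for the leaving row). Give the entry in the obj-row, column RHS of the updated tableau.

Ratio test on column x1 — row 1: (13/2)/1 = 13/2; row 2: 18/1 = 18. Minimum is 13/2 at row 1 (x3 leaves); pivot element 1.
Divide row 1 by 1; eliminate column x1 from the other rows.
obj-row update in column RHS: 26 − (-4)·(13/2) = 52.

52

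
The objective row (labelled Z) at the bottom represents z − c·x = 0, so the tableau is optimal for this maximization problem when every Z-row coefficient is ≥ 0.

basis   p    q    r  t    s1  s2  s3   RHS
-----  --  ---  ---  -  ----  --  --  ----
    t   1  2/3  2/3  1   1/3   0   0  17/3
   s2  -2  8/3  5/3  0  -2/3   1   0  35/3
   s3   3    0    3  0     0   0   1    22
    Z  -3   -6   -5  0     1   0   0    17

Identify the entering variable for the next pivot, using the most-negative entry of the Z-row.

q

Negative Z-row entries: p: -3, q: -6, r: -5.
The most negative is -6 in column q, so q enters.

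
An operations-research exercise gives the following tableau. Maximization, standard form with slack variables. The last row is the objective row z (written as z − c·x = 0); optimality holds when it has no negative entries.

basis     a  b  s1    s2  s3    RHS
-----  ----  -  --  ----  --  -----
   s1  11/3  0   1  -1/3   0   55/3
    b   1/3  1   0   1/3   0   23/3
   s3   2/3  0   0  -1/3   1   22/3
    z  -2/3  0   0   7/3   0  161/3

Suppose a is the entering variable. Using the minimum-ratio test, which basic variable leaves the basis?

Column a entries and ratios — s1: (55/3)/(11/3) = 5; b: (23/3)/(1/3) = 23; s3: (22/3)/(2/3) = 11.
Smallest ratio is 5 in the row of s1, so s1 leaves.

s1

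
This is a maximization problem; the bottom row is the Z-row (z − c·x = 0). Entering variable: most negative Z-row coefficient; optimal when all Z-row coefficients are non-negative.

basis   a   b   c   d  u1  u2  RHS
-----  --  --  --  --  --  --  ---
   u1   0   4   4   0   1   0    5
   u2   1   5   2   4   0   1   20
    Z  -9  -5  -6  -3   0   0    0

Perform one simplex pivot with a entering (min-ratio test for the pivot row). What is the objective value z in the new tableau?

Ratio test on column a — row 1: entry 0 ≤ 0; row 2: 20/1 = 20. Minimum is 20 at row 2 (u2 leaves); pivot element 1.
Pivot on row 2; the Z-row RHS becomes 0 − (-9)·20 = 180.

180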